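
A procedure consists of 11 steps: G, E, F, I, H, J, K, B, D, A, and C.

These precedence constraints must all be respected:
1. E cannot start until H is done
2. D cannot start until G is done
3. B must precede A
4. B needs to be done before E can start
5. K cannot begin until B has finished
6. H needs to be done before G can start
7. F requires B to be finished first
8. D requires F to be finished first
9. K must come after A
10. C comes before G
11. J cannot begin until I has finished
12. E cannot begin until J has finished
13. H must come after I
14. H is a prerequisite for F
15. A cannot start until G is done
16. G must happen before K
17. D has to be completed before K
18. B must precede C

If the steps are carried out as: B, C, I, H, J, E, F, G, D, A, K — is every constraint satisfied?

Checking each listed constraint against this order: for instance, B is in position 1 and K in position 11, so that constraint holds — and the remaining constraints check out the same way.

Yes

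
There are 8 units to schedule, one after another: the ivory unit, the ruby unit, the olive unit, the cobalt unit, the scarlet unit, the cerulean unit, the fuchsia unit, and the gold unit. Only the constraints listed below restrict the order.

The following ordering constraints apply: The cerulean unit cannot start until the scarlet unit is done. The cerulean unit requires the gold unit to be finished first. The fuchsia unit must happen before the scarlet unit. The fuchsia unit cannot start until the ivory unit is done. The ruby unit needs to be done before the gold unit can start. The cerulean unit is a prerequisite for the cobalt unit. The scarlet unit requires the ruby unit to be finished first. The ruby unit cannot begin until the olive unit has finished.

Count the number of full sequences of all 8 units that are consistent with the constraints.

2 units have no prerequisites (the ivory unit, the olive unit), so any of them could come first.
Systematically extending each partial ordering one unit at a time and counting, there are 16 complete orderings.

16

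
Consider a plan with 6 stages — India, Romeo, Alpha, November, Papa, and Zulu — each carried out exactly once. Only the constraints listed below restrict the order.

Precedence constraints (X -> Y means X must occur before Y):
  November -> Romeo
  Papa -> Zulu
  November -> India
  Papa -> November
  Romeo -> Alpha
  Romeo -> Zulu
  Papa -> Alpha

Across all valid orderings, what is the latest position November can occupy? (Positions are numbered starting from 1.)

Following every chain forward from November, the stages that must come later are India, Romeo, Alpha, Zulu — 4 of them.
With 4 mandatory successors out of 6 stages total, the latest slot for November is 6−4 = 2, and it's reachable by doing all non-successors before November.

2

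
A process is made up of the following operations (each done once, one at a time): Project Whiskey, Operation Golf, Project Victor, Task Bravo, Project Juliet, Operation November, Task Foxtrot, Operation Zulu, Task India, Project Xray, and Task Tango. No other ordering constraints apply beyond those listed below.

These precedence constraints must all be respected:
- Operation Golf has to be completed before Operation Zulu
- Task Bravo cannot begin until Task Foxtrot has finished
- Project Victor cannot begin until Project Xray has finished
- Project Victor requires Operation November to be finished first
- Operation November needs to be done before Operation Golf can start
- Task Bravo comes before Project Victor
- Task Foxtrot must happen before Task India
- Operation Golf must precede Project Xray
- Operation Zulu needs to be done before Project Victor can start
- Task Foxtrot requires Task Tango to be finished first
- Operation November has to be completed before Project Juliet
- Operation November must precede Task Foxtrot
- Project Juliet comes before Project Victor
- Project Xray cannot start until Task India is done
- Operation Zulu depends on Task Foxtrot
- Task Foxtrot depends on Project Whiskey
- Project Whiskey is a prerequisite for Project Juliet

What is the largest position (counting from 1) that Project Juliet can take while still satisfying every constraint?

Following the constraints forward from Project Juliet, its only required successor is Project Victor.
With 1 mandatory successor out of 11 operations total, the latest slot for Project Juliet is 11−1 = 10, and it's reachable by doing all non-successors before Project Juliet.

10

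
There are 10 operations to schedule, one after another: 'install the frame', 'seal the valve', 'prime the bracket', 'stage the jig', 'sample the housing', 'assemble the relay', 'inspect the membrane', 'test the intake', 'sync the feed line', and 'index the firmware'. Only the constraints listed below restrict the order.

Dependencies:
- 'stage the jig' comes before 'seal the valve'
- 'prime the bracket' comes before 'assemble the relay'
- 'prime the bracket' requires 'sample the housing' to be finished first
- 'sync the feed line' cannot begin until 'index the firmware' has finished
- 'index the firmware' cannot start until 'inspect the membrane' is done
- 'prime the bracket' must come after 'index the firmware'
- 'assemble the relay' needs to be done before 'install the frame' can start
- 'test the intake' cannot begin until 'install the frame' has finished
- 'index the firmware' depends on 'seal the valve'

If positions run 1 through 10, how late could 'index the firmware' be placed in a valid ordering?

5

Following every chain forward from 'index the firmware', the operations that must come later are 'install the frame', 'prime the bracket', 'assemble the relay', 'test the intake', 'sync the feed line' — 5 of them.
With 5 mandatory successors out of 10 operations total, the latest slot for 'index the firmware' is 10−5 = 5, and it's reachable by doing all non-successors before 'index the firmware'.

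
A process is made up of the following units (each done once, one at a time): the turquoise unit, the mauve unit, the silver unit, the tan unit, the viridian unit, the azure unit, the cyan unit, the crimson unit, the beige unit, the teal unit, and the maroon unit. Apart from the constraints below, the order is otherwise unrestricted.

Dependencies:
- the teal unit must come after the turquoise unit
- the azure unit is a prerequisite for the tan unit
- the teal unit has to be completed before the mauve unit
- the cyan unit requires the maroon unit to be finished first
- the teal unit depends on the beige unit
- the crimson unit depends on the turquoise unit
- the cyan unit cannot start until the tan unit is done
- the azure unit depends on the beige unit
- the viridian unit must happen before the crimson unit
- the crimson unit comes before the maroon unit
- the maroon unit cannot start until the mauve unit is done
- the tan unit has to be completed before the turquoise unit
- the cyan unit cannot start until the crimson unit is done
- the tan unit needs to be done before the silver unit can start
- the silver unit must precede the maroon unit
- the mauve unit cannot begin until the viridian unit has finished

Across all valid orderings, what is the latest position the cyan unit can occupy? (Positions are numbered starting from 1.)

Nothing depends on the cyan unit, so it can be the final unit, position 11.

11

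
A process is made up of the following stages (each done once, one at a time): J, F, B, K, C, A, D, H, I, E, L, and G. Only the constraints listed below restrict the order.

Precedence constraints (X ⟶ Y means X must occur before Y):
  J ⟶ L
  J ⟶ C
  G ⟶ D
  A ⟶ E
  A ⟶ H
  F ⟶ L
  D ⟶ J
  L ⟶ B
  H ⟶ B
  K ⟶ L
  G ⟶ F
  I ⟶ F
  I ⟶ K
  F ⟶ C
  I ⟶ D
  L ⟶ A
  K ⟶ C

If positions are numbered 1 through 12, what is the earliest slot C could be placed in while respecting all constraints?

Every stage that must precede C has to come before it. Tracing all chains that end at C, those stages are: J, F, K, D, I, G — 6 in total.
With 6 mandatory predecessors, the earliest C can sit is position 6+1 = 7, and placing just those 6 first achieves it.

7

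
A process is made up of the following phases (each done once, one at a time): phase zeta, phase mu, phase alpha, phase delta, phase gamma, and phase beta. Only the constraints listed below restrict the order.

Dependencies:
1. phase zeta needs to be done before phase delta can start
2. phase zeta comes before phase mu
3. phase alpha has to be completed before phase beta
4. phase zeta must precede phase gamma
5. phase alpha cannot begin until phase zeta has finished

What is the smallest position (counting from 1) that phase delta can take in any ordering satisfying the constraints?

2

The only phase forced before phase delta (directly or transitively) is phase zeta.
With 1 mandatory predecessor, the earliest phase delta can sit is position 1+1 = 2, and placing just that one first achieves it.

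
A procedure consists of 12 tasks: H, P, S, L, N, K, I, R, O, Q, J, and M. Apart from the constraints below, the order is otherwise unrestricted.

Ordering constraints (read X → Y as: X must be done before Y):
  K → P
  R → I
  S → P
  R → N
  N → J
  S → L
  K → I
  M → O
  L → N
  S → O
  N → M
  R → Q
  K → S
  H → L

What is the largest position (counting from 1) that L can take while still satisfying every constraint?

8

Following every chain forward from L, the tasks that must come later are N, O, J, M — 4 of them.
With 4 mandatory successors out of 12 tasks total, the latest slot for L is 12−4 = 8, and it's reachable by doing all non-successors before L.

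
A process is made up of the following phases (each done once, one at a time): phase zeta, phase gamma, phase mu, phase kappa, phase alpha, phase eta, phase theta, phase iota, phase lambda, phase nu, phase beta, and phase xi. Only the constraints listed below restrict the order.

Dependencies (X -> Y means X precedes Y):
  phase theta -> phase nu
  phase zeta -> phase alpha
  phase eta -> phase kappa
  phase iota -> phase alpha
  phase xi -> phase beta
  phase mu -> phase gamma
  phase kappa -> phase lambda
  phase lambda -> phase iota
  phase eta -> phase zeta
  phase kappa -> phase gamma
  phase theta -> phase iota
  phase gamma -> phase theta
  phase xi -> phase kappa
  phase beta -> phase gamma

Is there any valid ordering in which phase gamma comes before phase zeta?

Yes

The constraints leave phase gamma and phase zeta unordered relative to each other; nothing requires phase zeta earlier.
So a valid ordering placing phase gamma earlier than phase zeta exists.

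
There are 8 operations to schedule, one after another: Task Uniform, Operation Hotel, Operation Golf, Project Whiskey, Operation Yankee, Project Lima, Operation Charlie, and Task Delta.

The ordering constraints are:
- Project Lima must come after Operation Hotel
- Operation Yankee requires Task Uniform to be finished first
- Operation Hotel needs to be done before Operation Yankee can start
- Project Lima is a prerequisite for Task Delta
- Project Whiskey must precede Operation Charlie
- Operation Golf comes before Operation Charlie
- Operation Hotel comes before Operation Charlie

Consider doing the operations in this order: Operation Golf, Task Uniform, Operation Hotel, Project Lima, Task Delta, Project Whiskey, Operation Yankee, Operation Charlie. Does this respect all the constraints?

Yes

Checking each listed constraint against this order: for instance, Operation Golf is in position 1 and Operation Charlie in position 8, so that constraint holds — and the remaining constraints check out the same way.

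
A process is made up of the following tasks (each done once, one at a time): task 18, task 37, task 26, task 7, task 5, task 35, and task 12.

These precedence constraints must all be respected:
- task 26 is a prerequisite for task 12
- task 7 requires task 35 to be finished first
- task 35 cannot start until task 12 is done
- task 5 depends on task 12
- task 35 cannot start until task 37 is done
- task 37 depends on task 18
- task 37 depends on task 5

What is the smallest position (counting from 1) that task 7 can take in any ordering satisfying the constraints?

The tasks that are forced before task 7, directly or transitively, are task 18, task 37, task 26, task 5, task 35, task 12. That's 6 tasks.
So at minimum 6 tasks come before task 7, putting task 7 no earlier than position 7. That position is achievable by scheduling exactly those predecessors first.

7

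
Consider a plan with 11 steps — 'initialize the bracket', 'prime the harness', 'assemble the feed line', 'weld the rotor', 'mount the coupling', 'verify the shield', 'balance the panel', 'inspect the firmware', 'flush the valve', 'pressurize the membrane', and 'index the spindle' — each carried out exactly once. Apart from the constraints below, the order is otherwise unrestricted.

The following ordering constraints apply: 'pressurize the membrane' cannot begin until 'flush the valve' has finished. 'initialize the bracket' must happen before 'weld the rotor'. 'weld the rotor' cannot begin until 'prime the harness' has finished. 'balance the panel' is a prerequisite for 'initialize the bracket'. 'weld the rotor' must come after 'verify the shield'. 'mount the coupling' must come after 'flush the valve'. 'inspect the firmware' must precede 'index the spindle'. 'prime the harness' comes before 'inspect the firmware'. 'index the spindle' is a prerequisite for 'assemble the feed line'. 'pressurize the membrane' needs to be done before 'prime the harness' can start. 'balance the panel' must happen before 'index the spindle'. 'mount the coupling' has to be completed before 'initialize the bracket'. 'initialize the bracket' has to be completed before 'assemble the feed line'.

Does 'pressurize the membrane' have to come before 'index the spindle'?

Yes

Tracing the constraints gives a chain: 'pressurize the membrane' → 'prime the harness' → 'inspect the firmware' → 'index the spindle'.
Hence 'pressurize the membrane' necessarily comes before 'index the spindle'.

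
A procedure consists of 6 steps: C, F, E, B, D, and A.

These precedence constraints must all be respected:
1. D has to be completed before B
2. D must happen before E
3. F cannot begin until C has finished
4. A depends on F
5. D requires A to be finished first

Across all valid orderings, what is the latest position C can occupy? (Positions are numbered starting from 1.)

The steps that are forced after C, directly or by a chain of constraints, are F, E, B, D, A. That's 5 steps.
With 5 mandatory successors out of 6 steps total, the latest slot for C is 6−5 = 1, and it's reachable by doing all non-successors before C.

1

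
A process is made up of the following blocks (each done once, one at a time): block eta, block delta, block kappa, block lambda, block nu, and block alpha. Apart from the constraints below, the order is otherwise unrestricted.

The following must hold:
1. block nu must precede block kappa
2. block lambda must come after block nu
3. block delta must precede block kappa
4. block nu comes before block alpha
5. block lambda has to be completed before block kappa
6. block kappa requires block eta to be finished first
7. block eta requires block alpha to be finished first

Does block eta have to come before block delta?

No

No chain of constraints connects block eta to block delta in either direction.
A valid ordering placing block delta before block eta exists, so the answer is no.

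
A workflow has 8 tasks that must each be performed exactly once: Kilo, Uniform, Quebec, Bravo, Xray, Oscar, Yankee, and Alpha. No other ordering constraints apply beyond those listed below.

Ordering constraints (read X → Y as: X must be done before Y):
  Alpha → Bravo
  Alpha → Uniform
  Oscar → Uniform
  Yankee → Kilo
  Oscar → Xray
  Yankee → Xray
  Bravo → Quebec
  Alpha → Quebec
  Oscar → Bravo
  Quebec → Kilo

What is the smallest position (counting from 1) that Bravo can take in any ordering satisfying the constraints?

3

The tasks that are forced before Bravo, directly or transitively, are Oscar, Alpha. That's 2 tasks.
With 2 mandatory predecessors, the earliest Bravo can sit is position 2+1 = 3, and placing just those 2 first achieves it.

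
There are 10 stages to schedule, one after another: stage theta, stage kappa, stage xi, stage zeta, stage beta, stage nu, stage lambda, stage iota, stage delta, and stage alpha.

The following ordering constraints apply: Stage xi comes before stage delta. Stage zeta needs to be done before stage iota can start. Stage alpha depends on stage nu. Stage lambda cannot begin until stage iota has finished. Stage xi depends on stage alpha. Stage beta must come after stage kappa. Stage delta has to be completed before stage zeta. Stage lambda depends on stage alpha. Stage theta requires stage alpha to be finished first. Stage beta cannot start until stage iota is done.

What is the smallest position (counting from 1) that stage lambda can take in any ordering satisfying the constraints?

Working backwards through the constraints from stage lambda, its full set of required predecessors is stage xi, stage zeta, stage nu, stage iota, stage delta, stage alpha — 6 of them.
So at minimum 6 stages come before stage lambda, putting stage lambda no earlier than position 7. That position is achievable by scheduling exactly those predecessors first.

7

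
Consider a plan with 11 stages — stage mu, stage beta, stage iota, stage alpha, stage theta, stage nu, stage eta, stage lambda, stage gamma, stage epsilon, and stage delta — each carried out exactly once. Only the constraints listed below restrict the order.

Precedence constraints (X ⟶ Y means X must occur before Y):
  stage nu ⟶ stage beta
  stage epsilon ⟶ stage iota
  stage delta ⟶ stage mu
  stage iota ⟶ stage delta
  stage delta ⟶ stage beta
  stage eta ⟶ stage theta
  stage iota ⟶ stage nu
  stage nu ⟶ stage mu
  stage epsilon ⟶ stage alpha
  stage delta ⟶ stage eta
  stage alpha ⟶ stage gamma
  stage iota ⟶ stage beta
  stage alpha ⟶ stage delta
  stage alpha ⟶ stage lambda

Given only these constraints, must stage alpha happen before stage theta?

Tracing the constraints gives a chain: stage alpha → stage delta → stage eta → stage theta.
Hence stage alpha necessarily comes before stage theta.

Yes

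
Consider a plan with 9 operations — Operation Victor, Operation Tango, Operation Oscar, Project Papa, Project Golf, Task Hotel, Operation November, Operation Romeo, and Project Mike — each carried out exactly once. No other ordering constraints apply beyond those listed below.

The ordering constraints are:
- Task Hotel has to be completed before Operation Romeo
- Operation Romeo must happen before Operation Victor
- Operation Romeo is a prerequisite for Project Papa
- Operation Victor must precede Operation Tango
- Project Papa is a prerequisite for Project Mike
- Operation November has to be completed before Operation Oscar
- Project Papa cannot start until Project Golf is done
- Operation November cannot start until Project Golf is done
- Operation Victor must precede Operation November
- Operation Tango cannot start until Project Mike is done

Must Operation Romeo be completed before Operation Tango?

Chaining the stated constraints: Operation Romeo → Operation Victor → Operation Tango.
Hence Operation Romeo necessarily comes before Operation Tango.

Yes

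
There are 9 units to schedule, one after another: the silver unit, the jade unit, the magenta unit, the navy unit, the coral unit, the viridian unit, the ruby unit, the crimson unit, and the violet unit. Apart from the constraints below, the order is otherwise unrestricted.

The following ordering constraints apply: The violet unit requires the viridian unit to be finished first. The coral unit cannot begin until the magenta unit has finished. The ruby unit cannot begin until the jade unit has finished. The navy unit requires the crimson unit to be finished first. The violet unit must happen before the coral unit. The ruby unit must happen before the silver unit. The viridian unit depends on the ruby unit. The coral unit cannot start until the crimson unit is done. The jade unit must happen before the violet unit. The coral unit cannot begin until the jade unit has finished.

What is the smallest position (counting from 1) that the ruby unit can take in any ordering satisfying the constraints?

2

Working backwards through the constraints from the ruby unit, its only required predecessor is the jade unit.
With 1 mandatory predecessor, the earliest the ruby unit can sit is position 1+1 = 2, and placing just that one first achieves it.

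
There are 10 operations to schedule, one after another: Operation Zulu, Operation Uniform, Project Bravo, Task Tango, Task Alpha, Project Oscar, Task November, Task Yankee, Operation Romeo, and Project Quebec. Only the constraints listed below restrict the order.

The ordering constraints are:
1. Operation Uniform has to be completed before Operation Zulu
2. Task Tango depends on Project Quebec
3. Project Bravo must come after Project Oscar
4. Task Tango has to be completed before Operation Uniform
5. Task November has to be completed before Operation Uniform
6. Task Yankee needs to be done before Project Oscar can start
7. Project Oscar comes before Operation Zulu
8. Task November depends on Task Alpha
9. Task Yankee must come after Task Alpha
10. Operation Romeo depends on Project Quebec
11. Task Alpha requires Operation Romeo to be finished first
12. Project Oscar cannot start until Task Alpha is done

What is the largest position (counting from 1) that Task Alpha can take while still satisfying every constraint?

4

Following every chain forward from Task Alpha, the operations that must come later are Operation Zulu, Operation Uniform, Project Bravo, Project Oscar, Task November, Task Yankee — 6 of them.
With 6 mandatory successors out of 10 operations total, the latest slot for Task Alpha is 10−6 = 4, and it's reachable by doing all non-successors before Task Alpha.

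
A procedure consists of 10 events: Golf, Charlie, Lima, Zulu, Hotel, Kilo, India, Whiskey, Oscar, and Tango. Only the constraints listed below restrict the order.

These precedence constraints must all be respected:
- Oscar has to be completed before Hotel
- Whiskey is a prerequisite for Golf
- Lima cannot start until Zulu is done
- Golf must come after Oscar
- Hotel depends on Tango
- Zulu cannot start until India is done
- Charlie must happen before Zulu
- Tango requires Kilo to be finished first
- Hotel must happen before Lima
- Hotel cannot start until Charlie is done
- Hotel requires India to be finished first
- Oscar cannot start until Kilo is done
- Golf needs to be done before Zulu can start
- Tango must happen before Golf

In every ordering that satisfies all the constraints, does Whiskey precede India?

No chain of constraints connects Whiskey to India in either direction.
So Whiskey can come before India or after — it is not forced.

No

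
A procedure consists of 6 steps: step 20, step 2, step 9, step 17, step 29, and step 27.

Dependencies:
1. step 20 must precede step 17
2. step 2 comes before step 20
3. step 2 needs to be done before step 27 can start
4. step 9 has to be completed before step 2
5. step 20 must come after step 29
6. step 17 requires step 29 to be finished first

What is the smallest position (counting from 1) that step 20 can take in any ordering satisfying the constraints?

Working backwards through the constraints from step 20, its full set of required predecessors is step 2, step 9, step 29 — 3 of them.
So at minimum 3 steps come before step 20, putting step 20 no earlier than position 4. That position is achievable by scheduling exactly those predecessors first.

4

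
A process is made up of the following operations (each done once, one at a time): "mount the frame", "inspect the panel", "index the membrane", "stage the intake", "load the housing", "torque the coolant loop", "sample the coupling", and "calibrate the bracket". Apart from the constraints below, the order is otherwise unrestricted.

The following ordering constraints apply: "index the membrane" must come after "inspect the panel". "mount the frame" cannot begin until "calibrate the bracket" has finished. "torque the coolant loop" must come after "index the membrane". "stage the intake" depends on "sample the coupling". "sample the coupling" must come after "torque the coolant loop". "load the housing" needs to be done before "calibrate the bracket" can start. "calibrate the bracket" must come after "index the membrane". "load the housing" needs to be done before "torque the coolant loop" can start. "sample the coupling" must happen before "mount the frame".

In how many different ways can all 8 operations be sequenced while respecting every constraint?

21

The operations with no prerequisites are "inspect the panel", "load the housing"; any of them can be placed first.
Counting all ways to extend the partial order to a total order gives 21.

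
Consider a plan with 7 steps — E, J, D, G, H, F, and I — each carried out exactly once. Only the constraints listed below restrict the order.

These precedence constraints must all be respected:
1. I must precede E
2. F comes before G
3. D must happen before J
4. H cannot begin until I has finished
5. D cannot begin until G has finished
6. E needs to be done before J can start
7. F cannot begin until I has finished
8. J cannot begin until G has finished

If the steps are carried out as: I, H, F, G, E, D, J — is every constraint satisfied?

Yes

Every stated constraint is respected: I sits at position 1, ahead of E at position 5, and each of the other listed pairs likewise has the predecessor earlier in the sequence.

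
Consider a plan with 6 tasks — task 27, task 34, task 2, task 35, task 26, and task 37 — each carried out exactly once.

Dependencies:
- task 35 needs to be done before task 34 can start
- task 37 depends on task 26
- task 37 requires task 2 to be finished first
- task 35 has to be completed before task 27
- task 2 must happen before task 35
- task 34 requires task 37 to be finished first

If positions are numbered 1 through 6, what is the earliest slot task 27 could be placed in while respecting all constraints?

3

The tasks that are forced before task 27, directly or transitively, are task 2, task 35. That's 2 tasks.
With 2 mandatory predecessors, the earliest task 27 can sit is position 2+1 = 3, and placing just those 2 first achieves it.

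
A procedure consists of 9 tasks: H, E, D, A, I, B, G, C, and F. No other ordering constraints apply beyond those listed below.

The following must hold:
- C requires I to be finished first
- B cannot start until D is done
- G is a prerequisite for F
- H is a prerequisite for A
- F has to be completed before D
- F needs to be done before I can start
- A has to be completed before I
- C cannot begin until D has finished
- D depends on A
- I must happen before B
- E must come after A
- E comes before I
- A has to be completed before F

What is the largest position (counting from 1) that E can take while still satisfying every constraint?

The tasks that are forced after E, directly or by a chain of constraints, are I, B, C. That's 3 tasks.
So at least 3 tasks follow E, putting E no later than position 6. That position is achievable by scheduling everything else first.

6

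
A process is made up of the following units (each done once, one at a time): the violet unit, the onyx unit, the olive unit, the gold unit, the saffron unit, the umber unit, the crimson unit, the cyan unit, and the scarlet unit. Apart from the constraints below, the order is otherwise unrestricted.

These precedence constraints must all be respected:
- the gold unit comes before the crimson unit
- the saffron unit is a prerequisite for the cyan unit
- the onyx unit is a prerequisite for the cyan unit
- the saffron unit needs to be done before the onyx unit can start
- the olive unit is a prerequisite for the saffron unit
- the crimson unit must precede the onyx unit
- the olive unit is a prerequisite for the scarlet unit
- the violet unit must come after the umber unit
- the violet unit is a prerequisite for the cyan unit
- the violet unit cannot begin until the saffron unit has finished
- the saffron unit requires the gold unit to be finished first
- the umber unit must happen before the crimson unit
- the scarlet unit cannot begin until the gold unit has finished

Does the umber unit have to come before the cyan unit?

Yes

There is a constraint chain the umber unit → the violet unit → the cyan unit.
That forces the umber unit before the cyan unit in every valid schedule.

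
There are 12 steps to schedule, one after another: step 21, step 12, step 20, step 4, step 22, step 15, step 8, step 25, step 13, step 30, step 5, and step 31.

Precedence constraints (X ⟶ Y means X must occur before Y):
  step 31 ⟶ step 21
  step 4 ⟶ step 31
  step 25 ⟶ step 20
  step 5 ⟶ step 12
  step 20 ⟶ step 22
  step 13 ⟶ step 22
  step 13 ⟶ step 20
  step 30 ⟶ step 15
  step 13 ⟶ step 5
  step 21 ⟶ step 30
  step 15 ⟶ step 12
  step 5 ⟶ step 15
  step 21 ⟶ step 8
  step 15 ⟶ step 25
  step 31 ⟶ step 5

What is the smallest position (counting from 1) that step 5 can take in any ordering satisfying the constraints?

4

The steps that are forced before step 5, directly or transitively, are step 4, step 13, step 31. That's 3 steps.
With 3 mandatory predecessors, the earliest step 5 can sit is position 3+1 = 4, and placing just those 3 first achieves it.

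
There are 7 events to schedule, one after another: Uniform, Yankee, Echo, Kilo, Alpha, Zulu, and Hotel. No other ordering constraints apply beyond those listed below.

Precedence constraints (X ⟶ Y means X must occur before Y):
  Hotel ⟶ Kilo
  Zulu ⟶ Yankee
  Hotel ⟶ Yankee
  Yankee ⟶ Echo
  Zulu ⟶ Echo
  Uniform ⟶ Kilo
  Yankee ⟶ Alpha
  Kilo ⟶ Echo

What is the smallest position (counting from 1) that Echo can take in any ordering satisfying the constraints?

Working backwards through the constraints from Echo, its full set of required predecessors is Uniform, Yankee, Kilo, Zulu, Hotel — 5 of them.
With 5 mandatory predecessors, the earliest Echo can sit is position 5+1 = 6, and placing just those 5 first achieves it.

6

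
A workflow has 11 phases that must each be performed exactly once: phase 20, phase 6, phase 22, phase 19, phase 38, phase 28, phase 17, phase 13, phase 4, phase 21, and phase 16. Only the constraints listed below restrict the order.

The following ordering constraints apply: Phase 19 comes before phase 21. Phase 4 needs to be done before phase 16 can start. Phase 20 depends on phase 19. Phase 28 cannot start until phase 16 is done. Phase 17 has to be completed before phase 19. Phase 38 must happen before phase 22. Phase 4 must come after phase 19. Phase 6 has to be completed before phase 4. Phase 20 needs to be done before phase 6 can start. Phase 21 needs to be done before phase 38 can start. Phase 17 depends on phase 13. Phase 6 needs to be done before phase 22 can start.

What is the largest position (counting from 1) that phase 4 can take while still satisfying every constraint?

Following every chain forward from phase 4, the phases that must come later are phase 28, phase 16 — 2 of them.
So at least 2 phases follow phase 4, putting phase 4 no later than position 9. That position is achievable by scheduling everything else first.

9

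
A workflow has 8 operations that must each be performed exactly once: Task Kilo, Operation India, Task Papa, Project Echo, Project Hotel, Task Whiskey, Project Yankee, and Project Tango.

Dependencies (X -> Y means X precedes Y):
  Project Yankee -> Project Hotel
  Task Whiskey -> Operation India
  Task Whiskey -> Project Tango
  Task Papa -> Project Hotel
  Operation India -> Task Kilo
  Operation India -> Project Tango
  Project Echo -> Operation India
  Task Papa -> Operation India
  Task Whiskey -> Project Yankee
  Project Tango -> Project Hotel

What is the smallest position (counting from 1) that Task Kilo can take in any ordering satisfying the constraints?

5

Every operation that must precede Task Kilo has to come before it. Tracing all chains that end at Task Kilo, those operations are: Operation India, Task Papa, Project Echo, Task Whiskey — 4 in total.
So at minimum 4 operations come before Task Kilo, putting Task Kilo no earlier than position 5. That position is achievable by scheduling exactly those predecessors first.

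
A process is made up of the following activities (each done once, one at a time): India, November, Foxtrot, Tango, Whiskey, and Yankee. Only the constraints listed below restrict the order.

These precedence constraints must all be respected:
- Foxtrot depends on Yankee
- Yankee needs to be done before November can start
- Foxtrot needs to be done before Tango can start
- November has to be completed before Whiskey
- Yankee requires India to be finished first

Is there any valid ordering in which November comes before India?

There is a dependency chain India → Yankee → November, so November always comes after India.
Hence November can never be scheduled before India.

No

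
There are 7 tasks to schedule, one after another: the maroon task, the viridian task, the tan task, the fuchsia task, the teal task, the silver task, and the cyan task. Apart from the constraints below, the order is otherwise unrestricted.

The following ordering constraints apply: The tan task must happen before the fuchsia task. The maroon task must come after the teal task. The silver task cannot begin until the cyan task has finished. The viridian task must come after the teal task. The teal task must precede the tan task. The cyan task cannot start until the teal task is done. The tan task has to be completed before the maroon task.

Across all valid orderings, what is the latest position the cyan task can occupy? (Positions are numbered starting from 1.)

The only task forced after the cyan task (directly or by a chain) is the silver task.
So at least 1 task follows the cyan task, putting the cyan task no later than position 6. That position is achievable by scheduling everything else first.

6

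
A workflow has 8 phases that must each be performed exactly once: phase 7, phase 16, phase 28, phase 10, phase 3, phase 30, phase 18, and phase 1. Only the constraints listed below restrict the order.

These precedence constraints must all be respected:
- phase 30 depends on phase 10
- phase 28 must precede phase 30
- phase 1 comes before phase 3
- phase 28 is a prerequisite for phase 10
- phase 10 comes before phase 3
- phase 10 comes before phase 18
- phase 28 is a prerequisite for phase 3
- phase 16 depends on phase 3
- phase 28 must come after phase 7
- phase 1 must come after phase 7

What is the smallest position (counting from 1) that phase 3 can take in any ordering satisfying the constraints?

Every phase that must precede phase 3 has to come before it. Tracing all chains that end at phase 3, those phases are: phase 7, phase 28, phase 10, phase 1 — 4 in total.
So at minimum 4 phases come before phase 3, putting phase 3 no earlier than position 5. That position is achievable by scheduling exactly those predecessors first.

5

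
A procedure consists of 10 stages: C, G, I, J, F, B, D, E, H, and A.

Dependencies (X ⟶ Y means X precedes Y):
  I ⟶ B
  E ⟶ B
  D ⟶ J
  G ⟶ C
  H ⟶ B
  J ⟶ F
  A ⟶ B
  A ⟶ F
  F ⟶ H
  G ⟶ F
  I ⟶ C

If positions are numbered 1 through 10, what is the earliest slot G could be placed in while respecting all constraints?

Nothing is required before G; it can be the very first stage.

1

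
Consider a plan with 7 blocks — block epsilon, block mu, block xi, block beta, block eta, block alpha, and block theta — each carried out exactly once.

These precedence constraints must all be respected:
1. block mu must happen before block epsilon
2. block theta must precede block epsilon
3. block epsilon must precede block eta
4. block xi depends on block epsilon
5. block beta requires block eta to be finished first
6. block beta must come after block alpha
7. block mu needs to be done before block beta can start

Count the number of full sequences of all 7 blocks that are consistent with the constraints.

34

3 blocks have no prerequisites (block mu, block alpha, block theta), so any of them could come first.
Systematically extending each partial ordering one block at a time and counting, there are 34 complete orderings.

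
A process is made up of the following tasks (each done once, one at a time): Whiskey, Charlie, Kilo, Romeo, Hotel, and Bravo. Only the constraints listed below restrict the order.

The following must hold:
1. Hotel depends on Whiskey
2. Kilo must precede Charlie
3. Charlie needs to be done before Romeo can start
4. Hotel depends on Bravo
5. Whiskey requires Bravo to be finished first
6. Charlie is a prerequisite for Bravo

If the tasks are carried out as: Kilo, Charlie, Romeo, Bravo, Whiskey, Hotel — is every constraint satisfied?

Yes

Going through the constraints one by one, each required predecessor appears earlier in the sequence than its dependent — e.g. Bravo (position 4) is before Hotel (position 6), as required.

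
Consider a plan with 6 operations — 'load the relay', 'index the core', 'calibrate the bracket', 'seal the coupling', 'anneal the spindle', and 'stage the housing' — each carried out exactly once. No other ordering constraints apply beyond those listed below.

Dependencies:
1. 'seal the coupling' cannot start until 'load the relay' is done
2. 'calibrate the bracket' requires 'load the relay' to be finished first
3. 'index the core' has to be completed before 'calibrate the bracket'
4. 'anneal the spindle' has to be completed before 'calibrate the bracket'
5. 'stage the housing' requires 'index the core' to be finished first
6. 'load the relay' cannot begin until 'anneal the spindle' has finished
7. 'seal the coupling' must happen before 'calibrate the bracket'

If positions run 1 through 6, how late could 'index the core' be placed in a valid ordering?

4

Following every chain forward from 'index the core', the operations that must come later are 'calibrate the bracket', 'stage the housing' — 2 of them.
So at least 2 operations follow 'index the core', putting 'index the core' no later than position 4. That position is achievable by scheduling everything else first.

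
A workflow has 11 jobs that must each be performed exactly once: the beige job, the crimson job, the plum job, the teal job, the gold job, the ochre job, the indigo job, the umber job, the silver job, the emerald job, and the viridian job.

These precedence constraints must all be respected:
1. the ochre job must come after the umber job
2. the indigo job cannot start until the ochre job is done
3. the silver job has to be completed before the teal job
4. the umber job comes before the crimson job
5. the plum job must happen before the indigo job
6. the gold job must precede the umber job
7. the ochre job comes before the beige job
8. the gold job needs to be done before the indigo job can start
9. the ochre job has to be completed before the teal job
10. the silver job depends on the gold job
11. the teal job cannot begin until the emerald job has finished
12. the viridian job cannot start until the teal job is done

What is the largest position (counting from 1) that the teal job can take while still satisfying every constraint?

Following the constraints forward from the teal job, its only required successor is the viridian job.
With 1 mandatory successor out of 11 jobs total, the latest slot for the teal job is 11−1 = 10, and it's reachable by doing all non-successors before the teal job.

10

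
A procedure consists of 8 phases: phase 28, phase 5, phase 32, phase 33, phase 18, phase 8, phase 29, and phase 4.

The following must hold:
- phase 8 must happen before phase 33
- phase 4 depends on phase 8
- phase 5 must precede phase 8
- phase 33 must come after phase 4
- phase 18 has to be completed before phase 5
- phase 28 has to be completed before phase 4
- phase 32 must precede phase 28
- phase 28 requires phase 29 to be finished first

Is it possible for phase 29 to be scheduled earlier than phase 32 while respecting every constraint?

Yes

No chain of constraints runs from phase 32 to phase 29, so phase 32 is not required to come first.
That means at least one valid schedule has phase 29 before phase 32.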